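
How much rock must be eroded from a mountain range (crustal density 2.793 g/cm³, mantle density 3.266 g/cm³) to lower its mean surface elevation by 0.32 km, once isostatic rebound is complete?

Net drop Δ = e − u = e − e ρ_c/ρ_m = e (ρ_m − ρ_c)/ρ_m.
e = Δ ρ_m/(ρ_m − ρ_c) = 0.32 km × 3.266/0.473 = 2.21 km.

2.21 km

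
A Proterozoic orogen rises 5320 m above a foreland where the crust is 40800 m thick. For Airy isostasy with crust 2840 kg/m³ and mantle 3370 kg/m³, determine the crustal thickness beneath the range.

74600 m

Root depth r = h ρ_c / (ρ_m − ρ_c) = 5320 m × 2840 / 530 = 28510 m.
Total thickness = T + h + r = 40800 m + 5320 m + 28510 m = 74600 m.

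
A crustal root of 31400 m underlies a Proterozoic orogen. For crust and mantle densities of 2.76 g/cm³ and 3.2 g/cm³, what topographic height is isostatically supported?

Balancing pressure at the compensation depth: ρ_c h = (ρ_m − ρ_c) r.
h = r (ρ_m − ρ_c) / ρ_c = 31400 m × (3.2 − 2.76) / 2.76 = 5010 m.

5010 m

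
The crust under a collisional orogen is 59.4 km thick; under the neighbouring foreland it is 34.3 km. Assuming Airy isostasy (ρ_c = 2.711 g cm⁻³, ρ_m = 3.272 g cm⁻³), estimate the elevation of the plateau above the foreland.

Excess crust Δ = 59.4 km − 34.3 km = 25.1 km, split between elevation h and root r with h + r = Δ.
Airy balance ρ_c h = (ρ_m − ρ_c) r gives r = h ρ_c/(ρ_m − ρ_c), so h (1 + ρ_c/(ρ_m − ρ_c)) = Δ, i.e. h = Δ (ρ_m − ρ_c)/ρ_m.
h = 25.1 km × 0.561/3.272 = 4.3 km.

4.3 km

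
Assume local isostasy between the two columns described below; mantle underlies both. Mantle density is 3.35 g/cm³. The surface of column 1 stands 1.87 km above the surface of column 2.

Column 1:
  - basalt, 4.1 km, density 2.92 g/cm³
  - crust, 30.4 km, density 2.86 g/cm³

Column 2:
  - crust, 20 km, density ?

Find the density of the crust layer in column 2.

Take the compensation level at the base of the deeper column (depth z_c below the surface of column 1) and equate Σ ρ_i t_i down to z_c; mantle fills any gap and the z_c terms cancel.
Column 1: 4.1×2.92 + 30.4×2.86 + (z_c − 34.5)×3.35
Column 2: 1.87×0 + 20×ρ + (z_c − 1.87 − 20)×3.35
The z_c×3.35 term appears on both sides and cancels. Collect the known terms of each column as K = Σ(ρt)_known − 3.35 × (depth of known layers): K_1 = 98.916 − 3.35×34.5 = −16.659; K_2 = 0 − 3.35×(1.87 + 20) = −73.2645.
Balance: K_1 = K_2 + 20×ρ, so ρ = (K_1 − K_2)/20 = 56.6055/20 = 2.83 g/cm³.

2.83 g/cm³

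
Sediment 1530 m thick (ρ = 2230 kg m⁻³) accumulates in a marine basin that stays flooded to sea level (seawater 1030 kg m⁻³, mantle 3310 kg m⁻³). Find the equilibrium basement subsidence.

805 m

Submarine loading: the sediment displaces seawater, and the subsidence is in turn flooded, so s (ρ_m − ρ_w) = t (ρ_sed − ρ_w).
s = 1530 m × (2230 − 1030) / (3310 − 1030) = 805 m.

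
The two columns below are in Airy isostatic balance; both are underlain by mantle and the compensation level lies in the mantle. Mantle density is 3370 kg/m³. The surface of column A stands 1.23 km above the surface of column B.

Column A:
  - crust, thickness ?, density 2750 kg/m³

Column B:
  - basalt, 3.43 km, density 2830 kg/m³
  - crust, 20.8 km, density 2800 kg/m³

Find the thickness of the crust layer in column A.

28.8 km

Take the compensation level at the base of the deeper column (depth z_c below the surface of column A) and equate Σ ρ_i t_i down to z_c; mantle fills any gap and the z_c terms cancel.
Column A: x×2750 + (z_c − 0 − x)×3370
Column B: 1.23×0 + 3.43×2830 + 20.8×2800 + (z_c − 1.23 − 24.23)×3370
The z_c×3370 term appears on both sides and cancels. Collect the known terms of each column as K = Σ(ρt)_known − 3370 × (depth of known layers): K_A = 0 − 3370×0 = 0; K_B = 67946.9 − 3370×(1.23 + 24.23) = −17853.3.
Balance: K_A − x×(3370 − 2750) = K_B, so x = (K_A − K_B)/(3370 − 2750) = 17853.3/620 = 28.8 km.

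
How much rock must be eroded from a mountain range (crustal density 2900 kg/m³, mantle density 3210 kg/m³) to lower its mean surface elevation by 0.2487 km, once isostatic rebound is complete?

Net drop Δ = e − u = e − e ρ_c/ρ_m = e (ρ_m − ρ_c)/ρ_m.
e = Δ ρ_m/(ρ_m − ρ_c) = 0.2487 km × 3210/310 = 2.58 km.

2.58 km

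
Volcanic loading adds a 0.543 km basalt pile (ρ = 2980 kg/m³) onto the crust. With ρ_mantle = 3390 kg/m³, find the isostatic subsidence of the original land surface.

0.477 km

Subaerial loading: s = t ρ_load / ρ_m.
s = 0.543 km × 2980/3390 = 0.477 km.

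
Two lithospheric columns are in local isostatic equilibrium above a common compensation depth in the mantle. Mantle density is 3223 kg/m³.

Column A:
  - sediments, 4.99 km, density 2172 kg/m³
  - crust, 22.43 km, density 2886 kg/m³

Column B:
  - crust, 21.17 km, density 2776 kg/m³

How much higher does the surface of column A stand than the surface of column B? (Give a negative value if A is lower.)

1.04 km

For any compensation level in the mantle, the mantle terms cancel and isostasy reduces to e = (Σt_A − Σt_B) − (Σ(ρt)_A − Σ(ρt)_B) / ρ_m.
Σt_A = 27.42 km; Σt_B = 21.17 km; Σ(ρt)_A = 75571.26; Σ(ρt)_B = 58767.92 (in km·kg/m³).
e = (27.42 − 21.17) − (75571.26 − 58767.92) / 3223 = 1.04 km.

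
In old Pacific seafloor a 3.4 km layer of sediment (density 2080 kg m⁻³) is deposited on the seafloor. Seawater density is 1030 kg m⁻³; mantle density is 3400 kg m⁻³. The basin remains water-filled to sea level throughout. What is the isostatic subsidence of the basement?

1.51 km

Submarine loading: the sediment displaces seawater, and the subsidence is in turn flooded, so s (ρ_m − ρ_w) = t (ρ_sed − ρ_w).
s = 3.4 km × (2080 − 1030) / (3400 − 1030) = 1.51 km.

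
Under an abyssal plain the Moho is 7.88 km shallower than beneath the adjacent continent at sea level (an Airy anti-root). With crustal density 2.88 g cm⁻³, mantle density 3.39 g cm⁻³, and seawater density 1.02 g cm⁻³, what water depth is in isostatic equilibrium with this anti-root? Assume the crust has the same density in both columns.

Replacing a thickness d of crust by seawater at the top must be balanced by replacing crust with mantle at the base: d (ρ_c − ρ_w) = a (ρ_m − ρ_c).
d = a (ρ_m − ρ_c)/(ρ_c − ρ_w) = 7.88 km × 0.51/1.86 = 2.16 km.

2.16 km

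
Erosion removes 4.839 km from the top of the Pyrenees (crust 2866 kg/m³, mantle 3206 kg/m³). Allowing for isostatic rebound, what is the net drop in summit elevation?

Rebound u = e ρ_c/ρ_m = 4.839 km × 2866/3206 = 4.326 km.
Net surface drop = e − u = 4.839 km − 4.326 km = e (ρ_m − ρ_c)/ρ_m = 0.513 km.

0.513 km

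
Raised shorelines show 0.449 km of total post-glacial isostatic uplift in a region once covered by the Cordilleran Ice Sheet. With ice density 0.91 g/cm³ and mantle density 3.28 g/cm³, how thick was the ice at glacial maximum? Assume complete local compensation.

u = t ρ_ice/ρ_m → t = u ρ_m/ρ_ice = 0.449 km × 3.28/0.91 = 1.62 km.

1.62 km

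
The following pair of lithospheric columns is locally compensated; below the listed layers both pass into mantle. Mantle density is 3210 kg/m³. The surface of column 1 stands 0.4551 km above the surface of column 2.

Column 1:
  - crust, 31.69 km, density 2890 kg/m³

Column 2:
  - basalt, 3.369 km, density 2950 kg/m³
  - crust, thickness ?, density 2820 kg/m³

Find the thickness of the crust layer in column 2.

Take the compensation level at the base of the deeper column (depth z_c below the surface of column 1) and equate Σ ρ_i t_i down to z_c; mantle fills any gap and the z_c terms cancel.
Column 1: 31.69×2890 + (z_c − 31.69)×3210
Column 2: 0.4551×0 + 3.369×2950 + x×2820 + (z_c − 0.4551 − 3.369 − x)×3210
The z_c×3210 term appears on both sides and cancels. Collect the known terms of each column as K = Σ(ρt)_known − 3210 × (depth of known layers): K_1 = 91584.1 − 3210×31.69 = −10140.8; K_2 = 9938.55 − 3210×(0.4551 + 3.369) = −2336.811.
Balance: K_1 = K_2 − x×(3210 − 2820), so x = (K_2 − K_1)/(3210 − 2820) = 7803.99/390 = 20 km.

20 km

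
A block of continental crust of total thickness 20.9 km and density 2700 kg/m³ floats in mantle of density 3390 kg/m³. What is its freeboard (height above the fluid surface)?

Floating equilibrium: submerged depth d = t ρ_obj/ρ_fluid = 20.9 km × 2700/3390 = 16.65 km.
Freeboard = t − d = 20.9 km − 16.65 km = 4.25 km.

4.25 km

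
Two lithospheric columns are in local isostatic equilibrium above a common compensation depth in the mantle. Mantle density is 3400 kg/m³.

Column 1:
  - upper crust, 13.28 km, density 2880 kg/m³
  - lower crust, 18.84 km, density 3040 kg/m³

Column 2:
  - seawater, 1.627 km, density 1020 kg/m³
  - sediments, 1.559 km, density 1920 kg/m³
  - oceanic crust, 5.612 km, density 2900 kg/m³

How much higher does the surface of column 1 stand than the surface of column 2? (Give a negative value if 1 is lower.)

1.38 km

For any compensation level in the mantle, the mantle terms cancel and isostasy reduces to e = (Σt_1 − Σt_2) − (Σ(ρt)_1 − Σ(ρt)_2) / ρ_m.
Σt_1 = 32.12 km; Σt_2 = 8.798 km; Σ(ρt)_1 = 95520; Σ(ρt)_2 = 20927.62 (in km·kg/m³).
e = (32.12 − 8.798) − (95520 − 20927.62) / 3400 = 1.38 km.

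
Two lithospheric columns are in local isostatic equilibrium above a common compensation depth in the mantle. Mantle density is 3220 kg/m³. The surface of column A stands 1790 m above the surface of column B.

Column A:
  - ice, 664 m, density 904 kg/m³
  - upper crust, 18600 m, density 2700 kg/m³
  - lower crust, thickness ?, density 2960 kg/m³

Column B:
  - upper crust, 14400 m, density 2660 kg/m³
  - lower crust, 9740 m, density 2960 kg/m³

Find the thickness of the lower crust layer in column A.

19800 m

Take the compensation level at the base of the deeper column (depth z_c below the surface of column A) and equate Σ ρ_i t_i down to z_c; mantle fills any gap and the z_c terms cancel.
Column A: 664×904 + 18600×2700 + x×2960 + (z_c − 19264 − x)×3220
Column B: 1790×0 + 14400×2660 + 9740×2960 + (z_c − 1790 − 24140)×3220
The z_c×3220 term appears on both sides and cancels. Collect the known terms of each column as K = Σ(ρt)_known − 3220 × (depth of known layers): K_A = 50820256 − 3220×19264 = −11209824; K_B = 67134400 − 3220×(1790 + 24140) = −16360200.
Balance: K_A − x×(3220 − 2960) = K_B, so x = (K_A − K_B)/(3220 − 2960) = 5150380/260 = 19800 m.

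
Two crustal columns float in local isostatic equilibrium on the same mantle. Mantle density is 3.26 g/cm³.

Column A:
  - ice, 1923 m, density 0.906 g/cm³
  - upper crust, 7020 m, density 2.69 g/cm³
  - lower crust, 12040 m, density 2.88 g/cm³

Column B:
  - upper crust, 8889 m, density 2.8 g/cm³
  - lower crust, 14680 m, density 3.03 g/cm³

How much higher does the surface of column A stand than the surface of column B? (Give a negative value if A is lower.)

For any compensation level in the mantle, the mantle terms cancel and isostasy reduces to e = (Σt_A − Σt_B) − (Σ(ρt)_A − Σ(ρt)_B) / ρ_m.
Σt_A = 20983 m; Σt_B = 23569 m; Σ(ρt)_A = 55301.238; Σ(ρt)_B = 69369.6 (in m·g/cm³).
e = (20983 − 23569) − (55301.238 − 69369.6) / 3.26 = 1730 m.

1730 m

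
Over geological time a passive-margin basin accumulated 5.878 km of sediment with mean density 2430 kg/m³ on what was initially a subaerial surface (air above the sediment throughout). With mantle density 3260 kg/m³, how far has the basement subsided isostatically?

4.38 km

Subaerial load: s = t ρ_sed / ρ_m = 5.878 km × 2430/3260 = 4.38 km.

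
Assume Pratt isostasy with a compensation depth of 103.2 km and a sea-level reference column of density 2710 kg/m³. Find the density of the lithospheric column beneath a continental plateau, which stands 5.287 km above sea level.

Pratt balance: ρ_ref D = ρ (D + h).
ρ = ρ_ref D/(D + h) = 2710 × 103.2 km/(103.2 km + 5.287 km) = 2580 kg/m³.

2580 kg/m³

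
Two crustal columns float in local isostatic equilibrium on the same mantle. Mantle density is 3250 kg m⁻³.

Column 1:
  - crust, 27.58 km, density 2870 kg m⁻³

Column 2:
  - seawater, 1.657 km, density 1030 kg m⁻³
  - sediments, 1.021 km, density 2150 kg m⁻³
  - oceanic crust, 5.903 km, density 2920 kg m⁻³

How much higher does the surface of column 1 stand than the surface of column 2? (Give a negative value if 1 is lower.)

1.15 km

For any compensation level in the mantle, the mantle terms cancel and isostasy reduces to e = (Σt_1 − Σt_2) − (Σ(ρt)_1 − Σ(ρt)_2) / ρ_m.
Σt_1 = 27.58 km; Σt_2 = 8.581 km; Σ(ρt)_1 = 79154.6; Σ(ρt)_2 = 21138.62 (in km·kg m⁻³).
e = (27.58 − 8.581) − (79154.6 − 21138.62) / 3250 = 1.15 km.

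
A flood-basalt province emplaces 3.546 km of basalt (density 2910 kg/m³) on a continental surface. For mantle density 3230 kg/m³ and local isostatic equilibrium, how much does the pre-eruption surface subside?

3.19 km

Subaerial loading: s = t ρ_load / ρ_m.
s = 3.546 km × 2910/3230 = 3.19 km.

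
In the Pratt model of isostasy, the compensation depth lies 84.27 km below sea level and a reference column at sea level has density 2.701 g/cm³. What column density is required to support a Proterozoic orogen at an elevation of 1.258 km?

Pratt balance: ρ_ref D = ρ (D + h).
ρ = ρ_ref D/(D + h) = 2.701 × 84.27 km/(84.27 km + 1.258 km) = 2.66 g/cm³.

2.66 g/cm³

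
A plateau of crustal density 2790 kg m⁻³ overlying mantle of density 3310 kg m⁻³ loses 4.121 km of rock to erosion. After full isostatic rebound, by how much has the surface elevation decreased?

0.647 km

Rebound u = e ρ_c/ρ_m = 4.121 km × 2790/3310 = 3.474 km.
Net surface drop = e − u = 4.121 km − 3.474 km = e (ρ_m − ρ_c)/ρ_m = 0.647 km.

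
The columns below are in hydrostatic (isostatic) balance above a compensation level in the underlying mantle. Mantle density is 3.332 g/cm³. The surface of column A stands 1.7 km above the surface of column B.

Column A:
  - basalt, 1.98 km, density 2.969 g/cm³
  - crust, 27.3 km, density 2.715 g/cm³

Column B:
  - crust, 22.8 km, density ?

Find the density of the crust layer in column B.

Take the compensation level at the base of the deeper column (depth z_c below the surface of column A) and equate Σ ρ_i t_i down to z_c; mantle fills any gap and the z_c terms cancel.
Column A: 1.98×2.969 + 27.3×2.715 + (z_c − 29.28)×3.332
Column B: 1.7×0 + 22.8×ρ + (z_c − 1.7 − 22.8)×3.332
The z_c×3.332 term appears on both sides and cancels. Collect the known terms of each column as K = Σ(ρt)_known − 3.332 × (depth of known layers): K_A = 79.99812 − 3.332×29.28 = −17.56284; K_B = 0 − 3.332×(1.7 + 22.8) = −81.634.
Balance: K_A = K_B + 22.8×ρ, so ρ = (K_A − K_B)/22.8 = 64.0712/22.8 = 2.81 g/cm³.

2.81 g/cm³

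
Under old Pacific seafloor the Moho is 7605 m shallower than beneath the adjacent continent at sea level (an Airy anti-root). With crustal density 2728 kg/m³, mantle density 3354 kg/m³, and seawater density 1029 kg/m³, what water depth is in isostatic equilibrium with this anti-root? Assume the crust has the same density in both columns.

Replacing a thickness d of crust by seawater at the top must be balanced by replacing crust with mantle at the base: d (ρ_c − ρ_w) = a (ρ_m − ρ_c).
d = a (ρ_m − ρ_c)/(ρ_c − ρ_w) = 7605 m × 626/1699 = 2800 m.

2800 m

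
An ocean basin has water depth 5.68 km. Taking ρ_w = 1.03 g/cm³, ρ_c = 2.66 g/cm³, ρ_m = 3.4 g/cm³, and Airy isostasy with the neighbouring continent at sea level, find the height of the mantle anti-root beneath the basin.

By Archimedes' principle applied to the lithosphere: replacing crust with seawater at the top is compensated by replacing crust with mantle at the base: d (ρ_c − ρ_w) = a (ρ_m − ρ_c).
a = d (ρ_c − ρ_w)/(ρ_m − ρ_c) = 5.68 km × 1.63/0.74 = 12.5 km.

12.5 km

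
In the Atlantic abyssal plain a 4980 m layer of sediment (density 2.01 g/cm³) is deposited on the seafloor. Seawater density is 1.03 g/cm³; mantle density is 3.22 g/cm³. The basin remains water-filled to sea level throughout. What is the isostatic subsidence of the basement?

2230 m

Submarine loading: the sediment displaces seawater, and the subsidence is in turn flooded, so s (ρ_m − ρ_w) = t (ρ_sed − ρ_w).
s = 4980 m × (2.01 − 1.03) / (3.22 − 1.03) = 2230 m.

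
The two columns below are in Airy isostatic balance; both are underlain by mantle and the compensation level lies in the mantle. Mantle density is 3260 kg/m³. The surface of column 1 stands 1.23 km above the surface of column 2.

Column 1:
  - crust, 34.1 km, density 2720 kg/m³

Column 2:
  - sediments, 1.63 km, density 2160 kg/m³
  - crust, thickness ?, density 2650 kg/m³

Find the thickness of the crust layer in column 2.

Take the compensation level at the base of the deeper column (depth z_c below the surface of column 1) and equate Σ ρ_i t_i down to z_c; mantle fills any gap and the z_c terms cancel.
Column 1: 34.1×2720 + (z_c − 34.1)×3260
Column 2: 1.23×0 + 1.63×2160 + x×2650 + (z_c − 1.23 − 1.63 − x)×3260
The z_c×3260 term appears on both sides and cancels. Collect the known terms of each column as K = Σ(ρt)_known − 3260 × (depth of known layers): K_1 = 92752 − 3260×34.1 = −18414; K_2 = 3520.8 − 3260×(1.23 + 1.63) = −5802.8.
Balance: K_1 = K_2 − x×(3260 − 2650), so x = (K_2 − K_1)/(3260 − 2650) = 12611.2/610 = 20.7 km.

20.7 km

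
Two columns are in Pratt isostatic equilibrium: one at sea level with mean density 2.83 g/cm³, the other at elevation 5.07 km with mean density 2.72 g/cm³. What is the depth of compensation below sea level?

ρ_ref D = ρ (D + h) → D (ρ_ref − ρ) = ρ h.
D = ρ h/(ρ_ref − ρ) = 2.72 × 5.07 km/(2.83 − 2.72) = 125 km.

125 km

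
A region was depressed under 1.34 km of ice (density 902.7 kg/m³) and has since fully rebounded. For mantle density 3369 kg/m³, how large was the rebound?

Removing the load lets mantle flow back in; uplift u satisfies ρ_ice t = ρ_m u.
u = t ρ_ice/ρ_m = 1.34 km × 902.7/3369 = 0.359 km.

0.359 km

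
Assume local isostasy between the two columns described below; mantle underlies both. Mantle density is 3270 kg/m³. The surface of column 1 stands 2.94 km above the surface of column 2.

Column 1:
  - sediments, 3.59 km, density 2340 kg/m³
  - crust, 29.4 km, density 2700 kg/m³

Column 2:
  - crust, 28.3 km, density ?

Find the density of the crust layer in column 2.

Take the compensation level at the base of the deeper column (depth z_c below the surface of column 1) and equate Σ ρ_i t_i down to z_c; mantle fills any gap and the z_c terms cancel.
Column 1: 3.59×2340 + 29.4×2700 + (z_c − 32.99)×3270
Column 2: 2.94×0 + 28.3×ρ + (z_c − 2.94 − 28.3)×3270
The z_c×3270 term appears on both sides and cancels. Collect the known terms of each column as K = Σ(ρt)_known − 3270 × (depth of known layers): K_1 = 87780.6 − 3270×32.99 = −20096.7; K_2 = 0 − 3270×(2.94 + 28.3) = −102154.8.
Balance: K_1 = K_2 + 28.3×ρ, so ρ = (K_1 − K_2)/28.3 = 82058.1/28.3 = 2900 kg/m³.

2900 kg/m³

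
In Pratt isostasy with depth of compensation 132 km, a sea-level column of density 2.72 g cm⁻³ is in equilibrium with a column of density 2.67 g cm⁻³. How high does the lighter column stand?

ρ_ref D = ρ (D + h) → h = D (ρ_ref − ρ)/ρ.
h = 132 km × (2.72 − 2.67)/2.67 = 2.47 km.

2.47 km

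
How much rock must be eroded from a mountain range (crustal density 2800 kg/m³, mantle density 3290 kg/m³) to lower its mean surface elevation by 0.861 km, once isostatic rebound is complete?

Net drop Δ = e − u = e − e ρ_c/ρ_m = e (ρ_m − ρ_c)/ρ_m.
e = Δ ρ_m/(ρ_m − ρ_c) = 0.861 km × 3290/490 = 5.78 km.

5.78 km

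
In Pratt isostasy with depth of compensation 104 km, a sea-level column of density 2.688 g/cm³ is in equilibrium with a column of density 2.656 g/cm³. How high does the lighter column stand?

ρ_ref D = ρ (D + h) → h = D (ρ_ref − ρ)/ρ.
h = 104 km × (2.688 − 2.656)/2.656 = 1.25 km.

1.25 km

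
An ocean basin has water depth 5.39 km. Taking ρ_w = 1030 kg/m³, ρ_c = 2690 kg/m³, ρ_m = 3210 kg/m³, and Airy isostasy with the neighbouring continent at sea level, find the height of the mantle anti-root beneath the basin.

17.2 km

Equating mass per unit area of the two columns: replacing crust with seawater at the top is compensated by replacing crust with mantle at the base: d (ρ_c − ρ_w) = a (ρ_m − ρ_c).
a = d (ρ_c − ρ_w)/(ρ_m − ρ_c) = 5.39 km × 1660/520 = 17.2 km.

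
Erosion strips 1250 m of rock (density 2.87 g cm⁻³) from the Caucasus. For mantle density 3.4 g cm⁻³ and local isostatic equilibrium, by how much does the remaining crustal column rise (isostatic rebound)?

1060 m

Unloading: uplift u = e ρ_c/ρ_m = 1250 m × 2.87/3.4 = 1060 m.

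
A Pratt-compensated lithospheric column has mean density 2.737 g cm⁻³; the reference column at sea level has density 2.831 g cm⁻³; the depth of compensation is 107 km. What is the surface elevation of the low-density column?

3.67 km

ρ_ref D = ρ (D + h) → h = D (ρ_ref − ρ)/ρ.
h = 107 km × (2.831 − 2.737)/2.737 = 3.67 km.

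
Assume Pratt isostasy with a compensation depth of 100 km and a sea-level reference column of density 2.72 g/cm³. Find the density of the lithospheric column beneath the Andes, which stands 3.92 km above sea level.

Pratt balance: ρ_ref D = ρ (D + h).
ρ = ρ_ref D/(D + h) = 2.72 × 100 km/(100 km + 3.92 km) = 2.62 g/cm³.

2.62 g/cm³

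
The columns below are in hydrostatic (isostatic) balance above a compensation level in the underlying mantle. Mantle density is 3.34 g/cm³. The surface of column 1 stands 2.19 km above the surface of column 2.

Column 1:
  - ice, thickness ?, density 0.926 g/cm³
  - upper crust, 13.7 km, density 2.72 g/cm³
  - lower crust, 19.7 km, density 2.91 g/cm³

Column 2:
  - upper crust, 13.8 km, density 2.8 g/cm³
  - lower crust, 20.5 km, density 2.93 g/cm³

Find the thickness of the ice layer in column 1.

Take the compensation level at the base of the deeper column (depth z_c below the surface of column 1) and equate Σ ρ_i t_i down to z_c; mantle fills any gap and the z_c terms cancel.
Column 1: x×0.926 + 13.7×2.72 + 19.7×2.91 + (z_c − 33.4 − x)×3.34
Column 2: 2.19×0 + 13.8×2.8 + 20.5×2.93 + (z_c − 2.19 − 34.3)×3.34
The z_c×3.34 term appears on both sides and cancels. Collect the known terms of each column as K = Σ(ρt)_known − 3.34 × (depth of known layers): K_1 = 94.591 − 3.34×33.4 = −16.965; K_2 = 98.705 − 3.34×(2.19 + 34.3) = −23.1716.
Balance: K_1 − x×(3.34 − 0.926) = K_2, so x = (K_1 − K_2)/(3.34 − 0.926) = 6.2066/2.414 = 2.57 km.

2.57 km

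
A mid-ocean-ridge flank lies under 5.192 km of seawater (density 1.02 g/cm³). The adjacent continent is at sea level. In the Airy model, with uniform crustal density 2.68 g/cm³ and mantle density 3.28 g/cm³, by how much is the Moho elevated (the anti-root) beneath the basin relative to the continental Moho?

By Archimedes' principle applied to the lithosphere: replacing crust with seawater at the top is compensated by replacing crust with mantle at the base: d (ρ_c − ρ_w) = a (ρ_m − ρ_c).
a = d (ρ_c − ρ_w)/(ρ_m − ρ_c) = 5.192 km × 1.66/0.6 = 14.4 km.

14.4 km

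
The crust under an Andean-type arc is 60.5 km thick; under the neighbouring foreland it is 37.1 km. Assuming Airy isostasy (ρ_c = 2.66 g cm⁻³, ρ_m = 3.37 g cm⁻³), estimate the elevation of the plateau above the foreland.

4.93 km

Excess crust Δ = 60.5 km − 37.1 km = 23.4 km, split between elevation h and root r with h + r = Δ.
Airy balance ρ_c h = (ρ_m − ρ_c) r gives r = h ρ_c/(ρ_m − ρ_c), so h (1 + ρ_c/(ρ_m − ρ_c)) = Δ, i.e. h = Δ (ρ_m − ρ_c)/ρ_m.
h = 23.4 km × 0.71/3.37 = 4.93 km.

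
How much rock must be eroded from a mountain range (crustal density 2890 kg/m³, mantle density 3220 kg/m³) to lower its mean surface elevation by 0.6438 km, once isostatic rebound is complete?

Net drop Δ = e − u = e − e ρ_c/ρ_m = e (ρ_m − ρ_c)/ρ_m.
e = Δ ρ_m/(ρ_m − ρ_c) = 0.6438 km × 3220/330 = 6.28 km.

6.28 km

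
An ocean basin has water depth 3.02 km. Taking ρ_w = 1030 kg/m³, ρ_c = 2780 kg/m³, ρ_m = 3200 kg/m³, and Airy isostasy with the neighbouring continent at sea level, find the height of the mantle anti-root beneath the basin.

12.6 km

In Airy isostatic equilibrium: replacing crust with seawater at the top is compensated by replacing crust with mantle at the base: d (ρ_c − ρ_w) = a (ρ_m − ρ_c).
a = d (ρ_c − ρ_w)/(ρ_m − ρ_c) = 3.02 km × 1750/420 = 12.6 km.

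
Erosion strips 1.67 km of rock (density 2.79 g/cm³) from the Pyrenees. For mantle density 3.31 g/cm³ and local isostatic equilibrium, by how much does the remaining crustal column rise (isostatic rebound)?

1.41 km

Unloading: uplift u = e ρ_c/ρ_m = 1.67 km × 2.79/3.31 = 1.41 km.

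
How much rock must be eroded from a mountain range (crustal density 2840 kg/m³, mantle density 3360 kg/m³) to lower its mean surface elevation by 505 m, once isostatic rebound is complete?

Net drop Δ = e − u = e − e ρ_c/ρ_m = e (ρ_m − ρ_c)/ρ_m.
e = Δ ρ_m/(ρ_m − ρ_c) = 505 m × 3360/520 = 3260 m.

3260 m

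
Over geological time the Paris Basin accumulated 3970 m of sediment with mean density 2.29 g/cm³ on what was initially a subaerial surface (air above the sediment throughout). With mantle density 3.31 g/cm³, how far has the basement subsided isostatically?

2750 m

Subaerial load: s = t ρ_sed / ρ_m = 3970 m × 2.29/3.31 = 2750 m.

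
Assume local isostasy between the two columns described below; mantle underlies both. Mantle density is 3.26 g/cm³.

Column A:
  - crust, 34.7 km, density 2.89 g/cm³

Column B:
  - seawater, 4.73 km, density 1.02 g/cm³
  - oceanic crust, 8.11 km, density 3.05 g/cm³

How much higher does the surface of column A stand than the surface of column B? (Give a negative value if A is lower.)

For any compensation level in the mantle, the mantle terms cancel and isostasy reduces to e = (Σt_A − Σt_B) − (Σ(ρt)_A − Σ(ρt)_B) / ρ_m.
Σt_A = 34.7 km; Σt_B = 12.84 km; Σ(ρt)_A = 100.283; Σ(ρt)_B = 29.5601 (in km·g/cm³).
e = (34.7 − 12.84) − (100.283 − 29.5601) / 3.26 = 0.166 km.

0.166 km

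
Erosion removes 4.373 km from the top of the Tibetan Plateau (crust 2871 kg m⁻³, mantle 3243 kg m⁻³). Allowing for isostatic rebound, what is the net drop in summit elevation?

0.502 km

Rebound u = e ρ_c/ρ_m = 4.373 km × 2871/3243 = 3.871 km.
Net surface drop = e − u = 4.373 km − 3.871 km = e (ρ_m − ρ_c)/ρ_m = 0.502 km.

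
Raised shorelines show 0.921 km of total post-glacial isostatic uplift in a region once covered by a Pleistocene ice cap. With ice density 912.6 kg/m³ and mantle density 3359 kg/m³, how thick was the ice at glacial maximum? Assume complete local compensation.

3.39 km

u = t ρ_ice/ρ_m → t = u ρ_m/ρ_ice = 0.921 km × 3359/912.6 = 3.39 km.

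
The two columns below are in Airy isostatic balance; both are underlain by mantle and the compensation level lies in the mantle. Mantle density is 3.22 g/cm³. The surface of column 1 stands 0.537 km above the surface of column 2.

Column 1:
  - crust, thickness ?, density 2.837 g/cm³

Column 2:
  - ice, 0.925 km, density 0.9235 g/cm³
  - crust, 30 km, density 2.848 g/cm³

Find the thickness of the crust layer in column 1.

Take the compensation level at the base of the deeper column (depth z_c below the surface of column 1) and equate Σ ρ_i t_i down to z_c; mantle fills any gap and the z_c terms cancel.
Column 1: x×2.837 + (z_c − 0 − x)×3.22
Column 2: 0.537×0 + 0.925×0.9235 + 30×2.848 + (z_c − 0.537 − 30.925)×3.22
The z_c×3.22 term appears on both sides and cancels. Collect the known terms of each column as K = Σ(ρt)_known − 3.22 × (depth of known layers): K_1 = 0 − 3.22×0 = 0; K_2 = 86.2942375 − 3.22×(0.537 + 30.925) = −15.0134025.
Balance: K_1 − x×(3.22 − 2.837) = K_2, so x = (K_1 − K_2)/(3.22 − 2.837) = 15.0134/0.383 = 39.2 km.

39.2 km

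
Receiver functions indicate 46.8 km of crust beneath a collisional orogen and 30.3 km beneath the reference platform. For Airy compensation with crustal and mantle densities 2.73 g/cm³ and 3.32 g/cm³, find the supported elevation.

Excess crust Δ = 46.8 km − 30.3 km = 16.5 km, split between elevation h and root r with h + r = Δ.
Airy balance ρ_c h = (ρ_m − ρ_c) r gives r = h ρ_c/(ρ_m − ρ_c), so h (1 + ρ_c/(ρ_m − ρ_c)) = Δ, i.e. h = Δ (ρ_m − ρ_c)/ρ_m.
h = 16.5 km × 0.59/3.32 = 2.93 km.

2.93 km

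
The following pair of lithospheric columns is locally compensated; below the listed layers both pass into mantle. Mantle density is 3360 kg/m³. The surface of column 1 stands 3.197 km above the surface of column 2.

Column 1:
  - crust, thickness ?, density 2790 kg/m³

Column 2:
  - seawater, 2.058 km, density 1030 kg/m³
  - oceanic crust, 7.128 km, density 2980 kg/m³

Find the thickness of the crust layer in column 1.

Take the compensation level at the base of the deeper column (depth z_c below the surface of column 1) and equate Σ ρ_i t_i down to z_c; mantle fills any gap and the z_c terms cancel.
Column 1: x×2790 + (z_c − 0 − x)×3360
Column 2: 3.197×0 + 2.058×1030 + 7.128×2980 + (z_c − 3.197 − 9.186)×3360
The z_c×3360 term appears on both sides and cancels. Collect the known terms of each column as K = Σ(ρt)_known − 3360 × (depth of known layers): K_1 = 0 − 3360×0 = 0; K_2 = 23361.18 − 3360×(3.197 + 9.186) = −18245.7.
Balance: K_1 − x×(3360 − 2790) = K_2, so x = (K_1 − K_2)/(3360 − 2790) = 18245.7/570 = 32 km.

32 km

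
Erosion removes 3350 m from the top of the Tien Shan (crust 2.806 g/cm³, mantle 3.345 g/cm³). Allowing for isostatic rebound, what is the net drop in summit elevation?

540 m

Rebound u = e ρ_c/ρ_m = 3350 m × 2.806/3.345 = 2810 m.
Net surface drop = e − u = 3350 m − 2810 m = e (ρ_m − ρ_c)/ρ_m = 540 m.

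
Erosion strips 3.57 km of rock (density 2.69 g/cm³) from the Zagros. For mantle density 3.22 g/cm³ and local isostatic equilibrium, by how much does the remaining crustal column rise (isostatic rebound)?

Unloading: uplift u = e ρ_c/ρ_m = 3.57 km × 2.69/3.22 = 2.98 km.

2.98 km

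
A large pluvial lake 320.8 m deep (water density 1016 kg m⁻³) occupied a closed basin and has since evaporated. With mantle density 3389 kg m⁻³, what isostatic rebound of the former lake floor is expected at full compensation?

u = d ρ_w/ρ_m = 320.8 m × 1016/3389 = 96.2 m.

96.2 m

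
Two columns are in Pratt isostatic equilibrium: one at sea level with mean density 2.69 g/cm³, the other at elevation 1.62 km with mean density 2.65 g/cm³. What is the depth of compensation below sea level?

107 km

ρ_ref D = ρ (D + h) → D (ρ_ref − ρ) = ρ h.
D = ρ h/(ρ_ref − ρ) = 2.65 × 1.62 km/(2.69 − 2.65) = 107 km.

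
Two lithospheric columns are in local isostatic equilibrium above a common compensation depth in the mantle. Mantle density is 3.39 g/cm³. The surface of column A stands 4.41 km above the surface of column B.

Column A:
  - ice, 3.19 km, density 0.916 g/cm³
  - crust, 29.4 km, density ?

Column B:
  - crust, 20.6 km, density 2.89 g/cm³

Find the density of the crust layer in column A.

Take the compensation level at the base of the deeper column (depth z_c below the surface of column A) and equate Σ ρ_i t_i down to z_c; mantle fills any gap and the z_c terms cancel.
Column A: 3.19×0.916 + 29.4×ρ + (z_c − 32.59)×3.39
Column B: 4.41×0 + 20.6×2.89 + (z_c − 4.41 − 20.6)×3.39
The z_c×3.39 term appears on both sides and cancels. Collect the known terms of each column as K = Σ(ρt)_known − 3.39 × (depth of known layers): K_A = 2.92204 − 3.39×32.59 = −107.55806; K_B = 59.534 − 3.39×(4.41 + 20.6) = −25.2499.
Balance: K_A + 29.4×ρ = K_B, so ρ = (K_B − K_A)/29.4 = 82.3082/29.4 = 2.8 g/cm³.

2.8 g/cm³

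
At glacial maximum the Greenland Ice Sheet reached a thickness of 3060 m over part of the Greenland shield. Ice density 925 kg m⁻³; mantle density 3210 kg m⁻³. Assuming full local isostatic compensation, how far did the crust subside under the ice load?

By Archimedes' principle applied to the lithosphere: the ice load ρ_ice t is balanced by mantle displaced below, ρ_m s.
s = t ρ_ice / ρ_m = 3060 m × 925/3210 = 882 m.

882 m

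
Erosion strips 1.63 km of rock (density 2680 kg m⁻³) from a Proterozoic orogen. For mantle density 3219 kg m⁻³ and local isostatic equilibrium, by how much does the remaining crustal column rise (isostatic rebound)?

1.36 km

Unloading: uplift u = e ρ_c/ρ_m = 1.63 km × 2680/3219 = 1.36 km.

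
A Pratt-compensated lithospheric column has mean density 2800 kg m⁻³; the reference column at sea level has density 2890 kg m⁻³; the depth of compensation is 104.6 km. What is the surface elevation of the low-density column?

ρ_ref D = ρ (D + h) → h = D (ρ_ref − ρ)/ρ.
h = 104.6 km × (2890 − 2800)/2800 = 3.36 km.

3.36 km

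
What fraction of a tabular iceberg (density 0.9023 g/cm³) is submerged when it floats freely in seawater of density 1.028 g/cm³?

0.878

Submerged fraction = ρ_obj/ρ_fluid = 0.9023/1.028 = 0.878.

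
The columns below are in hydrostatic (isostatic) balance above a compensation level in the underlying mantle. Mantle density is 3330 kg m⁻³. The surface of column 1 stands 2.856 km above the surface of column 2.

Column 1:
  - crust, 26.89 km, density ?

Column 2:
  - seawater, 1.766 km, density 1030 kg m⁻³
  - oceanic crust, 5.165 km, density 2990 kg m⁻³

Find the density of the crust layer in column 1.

Take the compensation level at the base of the deeper column (depth z_c below the surface of column 1) and equate Σ ρ_i t_i down to z_c; mantle fills any gap and the z_c terms cancel.
Column 1: 26.89×ρ + (z_c − 26.89)×3330
Column 2: 2.856×0 + 1.766×1030 + 5.165×2990 + (z_c − 2.856 − 6.931)×3330
The z_c×3330 term appears on both sides and cancels. Collect the known terms of each column as K = Σ(ρt)_known − 3330 × (depth of known layers): K_1 = 0 − 3330×26.89 = −89543.7; K_2 = 17262.33 − 3330×(2.856 + 6.931) = −15328.38.
Balance: K_1 + 26.89×ρ = K_2, so ρ = (K_2 − K_1)/26.89 = 74215.3/26.89 = 2760 kg m⁻³.

2760 kg m⁻³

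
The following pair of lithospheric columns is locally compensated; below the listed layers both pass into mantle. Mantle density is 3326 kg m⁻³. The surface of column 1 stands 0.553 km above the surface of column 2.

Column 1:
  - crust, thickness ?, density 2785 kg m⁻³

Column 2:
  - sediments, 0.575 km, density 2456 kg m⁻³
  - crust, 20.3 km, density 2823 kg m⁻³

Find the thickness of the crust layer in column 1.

23.2 km

Take the compensation level at the base of the deeper column (depth z_c below the surface of column 1) and equate Σ ρ_i t_i down to z_c; mantle fills any gap and the z_c terms cancel.
Column 1: x×2785 + (z_c − 0 − x)×3326
Column 2: 0.553×0 + 0.575×2456 + 20.3×2823 + (z_c − 0.553 − 20.875)×3326
The z_c×3326 term appears on both sides and cancels. Collect the known terms of each column as K = Σ(ρt)_known − 3326 × (depth of known layers): K_1 = 0 − 3326×0 = 0; K_2 = 58719.1 − 3326×(0.553 + 20.875) = −12550.428.
Balance: K_1 − x×(3326 − 2785) = K_2, so x = (K_1 − K_2)/(3326 − 2785) = 12550.4/541 = 23.2 km.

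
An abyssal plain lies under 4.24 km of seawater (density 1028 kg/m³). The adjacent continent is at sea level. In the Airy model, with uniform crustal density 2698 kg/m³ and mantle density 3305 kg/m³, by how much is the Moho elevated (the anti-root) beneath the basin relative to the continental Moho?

11.7 km

Balancing pressure at the compensation depth: replacing crust with seawater at the top is compensated by replacing crust with mantle at the base: d (ρ_c − ρ_w) = a (ρ_m − ρ_c).
a = d (ρ_c − ρ_w)/(ρ_m − ρ_c) = 4.24 km × 1670/607 = 11.7 km.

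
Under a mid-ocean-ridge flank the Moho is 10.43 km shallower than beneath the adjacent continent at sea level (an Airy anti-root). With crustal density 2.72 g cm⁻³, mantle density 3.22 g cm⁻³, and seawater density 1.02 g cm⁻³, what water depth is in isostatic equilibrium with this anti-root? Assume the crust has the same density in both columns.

Replacing a thickness d of crust by seawater at the top must be balanced by replacing crust with mantle at the base: d (ρ_c − ρ_w) = a (ρ_m − ρ_c).
d = a (ρ_m − ρ_c)/(ρ_c − ρ_w) = 10.43 km × 0.5/1.7 = 3.07 km.

3.07 km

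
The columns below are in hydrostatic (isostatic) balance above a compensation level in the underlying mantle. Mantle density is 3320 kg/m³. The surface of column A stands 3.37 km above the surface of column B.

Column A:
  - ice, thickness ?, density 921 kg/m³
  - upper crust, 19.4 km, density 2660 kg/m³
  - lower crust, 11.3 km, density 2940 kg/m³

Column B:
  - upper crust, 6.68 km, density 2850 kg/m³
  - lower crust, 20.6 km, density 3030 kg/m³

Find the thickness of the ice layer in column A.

Take the compensation level at the base of the deeper column (depth z_c below the surface of column A) and equate Σ ρ_i t_i down to z_c; mantle fills any gap and the z_c terms cancel.
Column A: x×921 + 19.4×2660 + 11.3×2940 + (z_c − 30.7 − x)×3320
Column B: 3.37×0 + 6.68×2850 + 20.6×3030 + (z_c − 3.37 − 27.28)×3320
The z_c×3320 term appears on both sides and cancels. Collect the known terms of each column as K = Σ(ρt)_known − 3320 × (depth of known layers): K_A = 84826 − 3320×30.7 = −17098; K_B = 81456 − 3320×(3.37 + 27.28) = −20302.
Balance: K_A − x×(3320 − 921) = K_B, so x = (K_A − K_B)/(3320 − 921) = 3204/2399 = 1.34 km.

1.34 km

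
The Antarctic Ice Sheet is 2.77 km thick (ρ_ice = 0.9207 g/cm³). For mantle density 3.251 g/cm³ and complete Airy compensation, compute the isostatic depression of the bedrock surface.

For local isostatic compensation: the ice load ρ_ice t is balanced by mantle displaced below, ρ_m s.
s = t ρ_ice / ρ_m = 2.77 km × 0.9207/3.251 = 0.784 km.

0.784 km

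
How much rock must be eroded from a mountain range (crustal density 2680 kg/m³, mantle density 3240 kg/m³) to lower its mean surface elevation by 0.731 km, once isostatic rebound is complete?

4.23 km

Net drop Δ = e − u = e − e ρ_c/ρ_m = e (ρ_m − ρ_c)/ρ_m.
e = Δ ρ_m/(ρ_m − ρ_c) = 0.731 km × 3240/560 = 4.23 km.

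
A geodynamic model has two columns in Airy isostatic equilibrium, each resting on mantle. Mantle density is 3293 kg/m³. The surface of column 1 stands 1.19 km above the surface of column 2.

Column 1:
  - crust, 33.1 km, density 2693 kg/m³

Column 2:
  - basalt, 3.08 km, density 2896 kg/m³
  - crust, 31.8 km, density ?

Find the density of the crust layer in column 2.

2830 kg/m³

Take the compensation level at the base of the deeper column (depth z_c below the surface of column 1) and equate Σ ρ_i t_i down to z_c; mantle fills any gap and the z_c terms cancel.
Column 1: 33.1×2693 + (z_c − 33.1)×3293
Column 2: 1.19×0 + 3.08×2896 + 31.8×ρ + (z_c − 1.19 − 34.88)×3293
The z_c×3293 term appears on both sides and cancels. Collect the known terms of each column as K = Σ(ρt)_known − 3293 × (depth of known layers): K_1 = 89138.3 − 3293×33.1 = −19860; K_2 = 8919.68 − 3293×(1.19 + 34.88) = −109858.83.
Balance: K_1 = K_2 + 31.8×ρ, so ρ = (K_1 − K_2)/31.8 = 89998.8/31.8 = 2830 kg/m³.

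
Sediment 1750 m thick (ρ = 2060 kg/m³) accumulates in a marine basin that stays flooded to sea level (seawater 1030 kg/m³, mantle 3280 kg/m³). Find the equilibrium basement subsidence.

Submarine loading: the sediment displaces seawater, and the subsidence is in turn flooded, so s (ρ_m − ρ_w) = t (ρ_sed − ρ_w).
s = 1750 m × (2060 − 1030) / (3280 − 1030) = 801 m.

801 m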